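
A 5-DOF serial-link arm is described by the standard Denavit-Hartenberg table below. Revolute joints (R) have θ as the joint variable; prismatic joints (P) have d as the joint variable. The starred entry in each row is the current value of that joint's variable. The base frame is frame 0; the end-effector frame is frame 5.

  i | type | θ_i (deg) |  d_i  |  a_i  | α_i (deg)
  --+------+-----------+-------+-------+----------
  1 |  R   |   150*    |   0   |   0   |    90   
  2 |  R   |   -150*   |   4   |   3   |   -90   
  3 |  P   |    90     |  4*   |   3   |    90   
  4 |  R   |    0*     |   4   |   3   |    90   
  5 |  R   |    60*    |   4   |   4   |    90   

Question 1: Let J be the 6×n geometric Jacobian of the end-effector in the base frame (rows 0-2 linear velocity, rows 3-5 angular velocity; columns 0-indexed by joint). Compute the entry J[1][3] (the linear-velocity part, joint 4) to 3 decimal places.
-2.214

axis z_3 = (0.7500,-0.4330,-0.5000); lever o_n−o_3 = (4.8301,-8.5622,-0.2679)
cross product → J_v[:, 3] = (-4.1651,-2.2141,-4.3301)
J_ω[:, 3] = z_3
entry J[1][3] = -2.2141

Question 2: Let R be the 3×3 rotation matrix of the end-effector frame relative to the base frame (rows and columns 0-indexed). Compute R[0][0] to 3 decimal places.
End-effector x-axis (col 0 of R) = (0.3995,-0.8080,-0.4330)
R[0][0] = 0.3995

0.400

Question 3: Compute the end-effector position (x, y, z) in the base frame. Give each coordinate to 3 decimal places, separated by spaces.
5.848 -7.995 -5.232

after link 1: o_1 = (0.0000, 0.0000, 0.0000)
after link 2: o_2 = (4.2500, 2.1651, -1.5000)
after link 3: o_3 = (1.0179, 0.5670, -4.9641)
after link 4: o_4 = (2.5179, -3.7631, -6.9641)
after link 5: o_5 = (5.8481, -7.9952, -5.2321)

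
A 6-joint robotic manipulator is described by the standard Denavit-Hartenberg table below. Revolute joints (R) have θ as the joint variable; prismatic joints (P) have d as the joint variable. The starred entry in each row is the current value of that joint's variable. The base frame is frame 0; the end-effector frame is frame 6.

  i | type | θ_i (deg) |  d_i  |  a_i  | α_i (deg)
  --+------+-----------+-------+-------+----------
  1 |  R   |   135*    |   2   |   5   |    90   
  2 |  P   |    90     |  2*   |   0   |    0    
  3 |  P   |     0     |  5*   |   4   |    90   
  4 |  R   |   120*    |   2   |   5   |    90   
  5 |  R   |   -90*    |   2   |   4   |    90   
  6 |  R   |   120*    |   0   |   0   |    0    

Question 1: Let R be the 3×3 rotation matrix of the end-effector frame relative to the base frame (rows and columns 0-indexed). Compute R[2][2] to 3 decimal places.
0.500

End-effector z-axis (col 2 of R) = (-0.6124,-0.6124,0.5000)
R[2][2] = 0.5000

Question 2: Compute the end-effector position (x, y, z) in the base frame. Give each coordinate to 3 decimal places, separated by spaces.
6.597 10.840 5.232

after link 1: o_1 = (-3.5355, 3.5355, 2.0000)
after link 2: o_2 = (-2.1213, 4.9497, 2.0000)
after link 3: o_3 = (1.4142, 8.4853, 6.0000)
after link 4: o_4 = (3.0619, 12.9614, 3.5000)
after link 5: o_5 = (6.5974, 10.8400, 5.2321)
after link 6: o_6 = (6.5974, 10.8400, 5.2321)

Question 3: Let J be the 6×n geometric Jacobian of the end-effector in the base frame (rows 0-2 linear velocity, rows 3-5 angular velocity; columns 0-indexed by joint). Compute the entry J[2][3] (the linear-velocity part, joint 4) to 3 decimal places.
-5.330

axis z_3 = (-0.7071,0.7071,-0.0000); lever o_n−o_3 = (5.1832,2.3548,-0.7679)
cross product → J_v[:, 3] = (-0.5430,-0.5430,-5.3301)
J_ω[:, 3] = z_3
entry J[2][3] = -5.3301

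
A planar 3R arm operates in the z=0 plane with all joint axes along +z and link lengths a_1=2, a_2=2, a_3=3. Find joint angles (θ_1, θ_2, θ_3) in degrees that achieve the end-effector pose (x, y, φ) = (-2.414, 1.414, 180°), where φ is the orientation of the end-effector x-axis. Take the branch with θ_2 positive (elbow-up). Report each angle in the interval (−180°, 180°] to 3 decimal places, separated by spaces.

-0.012 135.004 45.009

wrist centre = target − a_3·(cos φ, sin φ) = (0.5860, 1.4140)
cos θ_2 = (2.3428−2²−2²)/(2·2·2) = -0.7072; θ_2 = 135.0036° (elbow-up)
β = atan2(1.4140,0.5860) = 67.4896°; ψ = atan2(1.4141,0.5857) = 67.5018°
θ_1 = β − ψ = -0.0122°
θ_3 = φ − θ_1 − θ_2 = 45.0087° (wrapped to (-180°,180°])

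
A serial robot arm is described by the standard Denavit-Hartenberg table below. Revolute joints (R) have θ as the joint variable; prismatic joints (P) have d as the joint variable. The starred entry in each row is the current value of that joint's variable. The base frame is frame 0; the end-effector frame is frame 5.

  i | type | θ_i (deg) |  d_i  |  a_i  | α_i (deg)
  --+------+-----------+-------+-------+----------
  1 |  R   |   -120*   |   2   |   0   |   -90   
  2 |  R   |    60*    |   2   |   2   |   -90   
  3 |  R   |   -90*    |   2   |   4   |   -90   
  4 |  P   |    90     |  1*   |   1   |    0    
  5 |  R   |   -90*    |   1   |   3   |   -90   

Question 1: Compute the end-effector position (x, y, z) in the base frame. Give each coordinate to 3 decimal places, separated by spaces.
after link 1: o_1 = (0.0000, 0.0000, 2.0000)
after link 2: o_2 = (1.2321, -1.8660, 0.2679)
after link 3: o_3 = (5.5622, -2.3660, -0.7321)
after link 4: o_4 = (4.8792, -3.5490, -1.0981)
after link 5: o_5 = (7.2272, -5.4821, -1.9641)

7.227 -5.482 -1.964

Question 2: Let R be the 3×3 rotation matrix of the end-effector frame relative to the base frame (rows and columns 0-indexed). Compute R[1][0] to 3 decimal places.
-0.500

End-effector x-axis (col 0 of R) = (0.8660,-0.5000,0.0000)
R[1][0] = -0.5000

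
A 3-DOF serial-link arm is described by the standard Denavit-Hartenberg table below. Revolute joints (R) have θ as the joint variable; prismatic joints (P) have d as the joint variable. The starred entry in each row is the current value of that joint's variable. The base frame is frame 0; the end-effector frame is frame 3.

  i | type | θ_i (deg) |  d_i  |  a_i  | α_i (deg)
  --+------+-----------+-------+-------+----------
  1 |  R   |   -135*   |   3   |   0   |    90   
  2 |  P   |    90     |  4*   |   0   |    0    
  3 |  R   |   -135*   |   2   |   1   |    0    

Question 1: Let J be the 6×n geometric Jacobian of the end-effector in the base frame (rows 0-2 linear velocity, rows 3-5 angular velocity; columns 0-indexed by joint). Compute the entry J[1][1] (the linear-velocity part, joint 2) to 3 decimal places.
0.707

prismatic axis z_1 = (-0.7071,0.7071,0.0000)
J_v[:, 1] = z_1; J_ω[:, 1] = (0,0,0)
entry J[1][1] = 0.7071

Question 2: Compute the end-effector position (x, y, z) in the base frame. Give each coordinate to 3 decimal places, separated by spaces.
after link 1: o_1 = (0.0000, 0.0000, 3.0000)
after link 2: o_2 = (-2.8284, 2.8284, 3.0000)
after link 3: o_3 = (-4.7426, 3.7426, 2.2929)

-4.743 3.743 2.293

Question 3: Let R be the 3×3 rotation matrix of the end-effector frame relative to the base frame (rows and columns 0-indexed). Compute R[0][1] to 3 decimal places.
End-effector y-axis (col 1 of R) = (-0.5000,-0.5000,0.7071)
R[0][1] = -0.5000

-0.500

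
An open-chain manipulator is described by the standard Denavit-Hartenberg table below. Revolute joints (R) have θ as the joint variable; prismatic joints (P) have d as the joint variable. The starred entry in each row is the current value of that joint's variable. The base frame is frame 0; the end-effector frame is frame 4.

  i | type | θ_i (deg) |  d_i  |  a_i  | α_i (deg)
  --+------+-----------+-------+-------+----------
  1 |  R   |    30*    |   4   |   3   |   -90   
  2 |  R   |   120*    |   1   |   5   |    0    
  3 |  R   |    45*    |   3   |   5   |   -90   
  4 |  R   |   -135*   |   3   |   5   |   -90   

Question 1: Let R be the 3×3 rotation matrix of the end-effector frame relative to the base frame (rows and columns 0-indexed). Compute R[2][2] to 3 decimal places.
-0.183

End-effector z-axis (col 2 of R) = (-0.9451,0.2709,-0.1830)
R[2][2] = -0.1830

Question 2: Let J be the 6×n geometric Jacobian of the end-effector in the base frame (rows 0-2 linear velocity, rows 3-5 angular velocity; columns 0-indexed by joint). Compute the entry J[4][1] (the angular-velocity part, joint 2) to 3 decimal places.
0.866

axis z_1 = (-0.5000,0.8660,0.0000); lever o_n−o_1 = (-7.8303,4.1805,-1.8114)
cross product → J_v[:, 1] = (-1.5687,-0.9057,4.6910)
J_ω[:, 1] = z_1
entry J[4][1] = 0.8660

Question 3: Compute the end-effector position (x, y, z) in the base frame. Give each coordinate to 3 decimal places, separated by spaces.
after link 1: o_1 = (2.5981, 1.5000, 4.0000)
after link 2: o_2 = (-0.0670, 1.1160, -0.3301)
after link 3: o_3 = (-5.7496, 1.2993, -1.6242)
after link 4: o_4 = (-5.2322, 5.6805, 2.1886)

-5.232 5.680 2.189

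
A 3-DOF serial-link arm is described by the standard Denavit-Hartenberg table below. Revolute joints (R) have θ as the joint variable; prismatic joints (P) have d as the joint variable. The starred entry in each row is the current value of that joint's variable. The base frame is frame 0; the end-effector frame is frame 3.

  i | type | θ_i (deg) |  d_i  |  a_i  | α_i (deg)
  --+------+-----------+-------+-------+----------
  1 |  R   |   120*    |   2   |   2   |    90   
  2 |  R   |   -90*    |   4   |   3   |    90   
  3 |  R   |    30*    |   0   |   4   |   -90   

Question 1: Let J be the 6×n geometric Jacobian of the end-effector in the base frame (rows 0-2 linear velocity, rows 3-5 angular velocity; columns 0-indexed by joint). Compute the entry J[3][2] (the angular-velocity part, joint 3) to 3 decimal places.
axis z_2 = (0.5000,-0.8660,-0.0000); lever o_n−o_2 = (1.7321,1.0000,-3.4641)
cross product → J_v[:, 2] = (3.0000,1.7321,2.0000)
J_ω[:, 2] = z_2
entry J[3][2] = 0.5000

0.500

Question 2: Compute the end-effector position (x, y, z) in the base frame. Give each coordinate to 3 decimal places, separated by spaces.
4.196 4.732 -4.464

after link 1: o_1 = (-1.0000, 1.7321, 2.0000)
after link 2: o_2 = (2.4641, 3.7321, -1.0000)
after link 3: o_3 = (4.1962, 4.7321, -4.4641)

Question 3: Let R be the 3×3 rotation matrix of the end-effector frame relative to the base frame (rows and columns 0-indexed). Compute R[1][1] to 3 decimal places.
0.866

End-effector y-axis (col 1 of R) = (-0.5000,0.8660,0.0000)
R[1][1] = 0.8660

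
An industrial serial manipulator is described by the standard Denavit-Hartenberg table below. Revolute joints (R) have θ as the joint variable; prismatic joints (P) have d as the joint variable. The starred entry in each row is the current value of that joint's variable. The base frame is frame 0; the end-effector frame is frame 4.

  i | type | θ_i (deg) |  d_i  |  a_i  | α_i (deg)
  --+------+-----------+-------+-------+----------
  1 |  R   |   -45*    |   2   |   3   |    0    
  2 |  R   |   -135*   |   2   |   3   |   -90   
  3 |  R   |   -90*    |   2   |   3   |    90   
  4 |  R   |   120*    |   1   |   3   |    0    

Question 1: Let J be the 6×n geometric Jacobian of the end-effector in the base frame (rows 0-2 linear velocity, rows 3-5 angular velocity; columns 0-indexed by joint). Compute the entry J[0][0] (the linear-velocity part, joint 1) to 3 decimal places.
6.719

axis z_0 = ẑ; lever o_n−o_0 = (0.1213,-6.7194,5.5000)
cross product → J_v[:, 0] = (6.7194,0.1213,-0.0000)
J_ω[:, 0] = z_0
entry J[0][0] = 6.7194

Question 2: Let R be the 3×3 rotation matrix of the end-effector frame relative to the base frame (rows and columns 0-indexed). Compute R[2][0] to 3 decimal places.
End-effector x-axis (col 0 of R) = (0.0000,-0.8660,-0.5000)
R[2][0] = -0.5000

-0.500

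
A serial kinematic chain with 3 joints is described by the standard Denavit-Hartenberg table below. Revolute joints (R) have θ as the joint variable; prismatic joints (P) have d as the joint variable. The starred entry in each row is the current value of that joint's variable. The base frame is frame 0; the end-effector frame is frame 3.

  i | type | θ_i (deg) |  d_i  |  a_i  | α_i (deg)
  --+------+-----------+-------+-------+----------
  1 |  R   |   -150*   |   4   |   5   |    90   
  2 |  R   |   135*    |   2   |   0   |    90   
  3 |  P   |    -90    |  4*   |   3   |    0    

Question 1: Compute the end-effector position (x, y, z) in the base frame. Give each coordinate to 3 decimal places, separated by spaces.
after link 1: o_1 = (-4.3301, -2.5000, 4.0000)
after link 2: o_2 = (-5.3301, -0.7679, 4.0000)
after link 3: o_3 = (-6.2796, -4.7802, 6.8284)

-6.280 -4.780 6.828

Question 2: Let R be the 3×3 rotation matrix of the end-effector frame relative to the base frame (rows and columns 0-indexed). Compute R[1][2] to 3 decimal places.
-0.354

End-effector z-axis (col 2 of R) = (-0.6124,-0.3536,0.7071)
R[1][2] = -0.3536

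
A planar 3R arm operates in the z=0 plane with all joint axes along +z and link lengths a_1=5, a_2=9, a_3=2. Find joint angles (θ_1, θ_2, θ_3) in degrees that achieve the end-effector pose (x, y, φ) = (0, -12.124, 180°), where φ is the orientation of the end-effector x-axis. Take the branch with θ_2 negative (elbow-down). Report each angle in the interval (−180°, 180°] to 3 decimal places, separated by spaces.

wrist centre = target − a_3·(cos φ, sin φ) = (2.0000, -12.1240)
cos θ_2 = (150.9914−5²−9²)/(2·5·9) = 0.4999; θ_2 = -60.0063° (elbow-down)
β = atan2(-12.1240,2.0000) = -80.6327°; ψ = atan2(-7.7947,9.4991) = -39.3713°
θ_1 = β − ψ = -41.2614°
θ_3 = φ − θ_1 − θ_2 = -78.7323° (wrapped to (-180°,180°])

-41.261 -60.006 -78.732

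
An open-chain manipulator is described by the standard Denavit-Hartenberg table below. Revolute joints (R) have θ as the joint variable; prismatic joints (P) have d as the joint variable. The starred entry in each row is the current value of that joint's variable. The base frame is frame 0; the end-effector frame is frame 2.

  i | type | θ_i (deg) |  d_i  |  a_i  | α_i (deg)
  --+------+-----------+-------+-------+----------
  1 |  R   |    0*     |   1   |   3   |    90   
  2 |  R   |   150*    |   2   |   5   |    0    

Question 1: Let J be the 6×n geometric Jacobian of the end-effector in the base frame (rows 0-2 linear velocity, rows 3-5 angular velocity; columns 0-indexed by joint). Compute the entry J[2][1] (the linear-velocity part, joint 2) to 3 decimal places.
-4.330

axis z_1 = (0.0000,-1.0000,0.0000); lever o_n−o_1 = (-4.3301,-2.0000,2.5000)
cross product → J_v[:, 1] = (-2.5000,-0.0000,-4.3301)
J_ω[:, 1] = z_1
entry J[2][1] = -4.3301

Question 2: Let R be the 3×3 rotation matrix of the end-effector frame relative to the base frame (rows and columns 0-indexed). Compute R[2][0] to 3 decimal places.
0.500

End-effector x-axis (col 0 of R) = (-0.8660,0.0000,0.5000)
R[2][0] = 0.5000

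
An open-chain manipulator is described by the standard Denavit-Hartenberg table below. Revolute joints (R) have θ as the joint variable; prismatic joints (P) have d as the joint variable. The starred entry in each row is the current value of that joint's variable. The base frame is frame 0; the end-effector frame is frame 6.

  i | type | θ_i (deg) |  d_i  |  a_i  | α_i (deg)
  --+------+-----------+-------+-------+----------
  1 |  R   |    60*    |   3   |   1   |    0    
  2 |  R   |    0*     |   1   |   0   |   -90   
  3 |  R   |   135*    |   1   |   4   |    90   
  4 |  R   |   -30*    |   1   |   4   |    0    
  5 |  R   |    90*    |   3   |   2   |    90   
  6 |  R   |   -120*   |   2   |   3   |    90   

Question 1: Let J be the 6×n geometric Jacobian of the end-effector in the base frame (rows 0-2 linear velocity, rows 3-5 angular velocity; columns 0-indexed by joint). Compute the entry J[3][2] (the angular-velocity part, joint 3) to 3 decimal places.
axis z_2 = (-0.8660,0.5000,0.0000); lever o_n−o_2 = (-1.4870,-5.7096,-7.6707)
cross product → J_v[:, 2] = (-3.8354,-6.6431,5.6881)
J_ω[:, 2] = z_2
entry J[3][2] = -0.8660

-0.866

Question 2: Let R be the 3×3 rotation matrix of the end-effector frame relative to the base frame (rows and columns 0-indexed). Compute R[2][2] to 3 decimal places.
End-effector z-axis (col 2 of R) = (0.9794,0.1964,-0.0474)
R[2][2] = -0.0474

-0.047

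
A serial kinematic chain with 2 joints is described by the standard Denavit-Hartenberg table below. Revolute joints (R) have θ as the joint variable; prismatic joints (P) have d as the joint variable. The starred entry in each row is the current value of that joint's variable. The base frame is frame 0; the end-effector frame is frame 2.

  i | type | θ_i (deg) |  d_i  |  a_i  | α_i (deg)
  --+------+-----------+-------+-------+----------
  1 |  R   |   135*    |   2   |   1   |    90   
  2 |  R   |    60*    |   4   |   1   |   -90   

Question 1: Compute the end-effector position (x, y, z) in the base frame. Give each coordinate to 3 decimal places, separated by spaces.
after link 1: o_1 = (-0.7071, 0.7071, 2.0000)
after link 2: o_2 = (1.7678, 3.8891, 2.8660)

1.768 3.889 2.866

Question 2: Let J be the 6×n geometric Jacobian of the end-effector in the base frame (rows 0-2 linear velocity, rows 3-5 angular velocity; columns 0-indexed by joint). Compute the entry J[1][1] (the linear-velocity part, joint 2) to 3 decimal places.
-0.612

axis z_1 = (0.7071,0.7071,0.0000); lever o_n−o_1 = (2.4749,3.1820,0.8660)
cross product → J_v[:, 1] = (0.6124,-0.6124,0.5000)
J_ω[:, 1] = z_1
entry J[1][1] = -0.6124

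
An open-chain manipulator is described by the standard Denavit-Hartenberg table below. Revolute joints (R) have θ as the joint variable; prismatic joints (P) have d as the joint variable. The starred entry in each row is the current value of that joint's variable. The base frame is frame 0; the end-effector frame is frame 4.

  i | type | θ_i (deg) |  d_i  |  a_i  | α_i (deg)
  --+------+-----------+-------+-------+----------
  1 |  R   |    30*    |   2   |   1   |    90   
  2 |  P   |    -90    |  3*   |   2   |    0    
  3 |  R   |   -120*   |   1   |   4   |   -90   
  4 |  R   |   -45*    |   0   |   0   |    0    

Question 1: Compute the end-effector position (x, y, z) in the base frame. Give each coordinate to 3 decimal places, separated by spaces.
after link 1: o_1 = (0.8660, 0.5000, 2.0000)
after link 2: o_2 = (2.3660, -2.0981, 0.0000)
after link 3: o_3 = (-0.1340, -4.6962, 2.0000)
after link 4: o_4 = (-0.1340, -4.6962, 2.0000)

-0.134 -4.696 2.000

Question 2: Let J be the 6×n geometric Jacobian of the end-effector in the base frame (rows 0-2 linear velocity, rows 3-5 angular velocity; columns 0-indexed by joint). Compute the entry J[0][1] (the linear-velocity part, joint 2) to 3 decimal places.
0.500

prismatic axis z_1 = (0.5000,-0.8660,0.0000)
J_v[:, 1] = z_1; J_ω[:, 1] = (0,0,0)
entry J[0][1] = 0.5000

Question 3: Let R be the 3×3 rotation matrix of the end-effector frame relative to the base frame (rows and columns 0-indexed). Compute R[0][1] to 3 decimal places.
-0.884

End-effector y-axis (col 1 of R) = (-0.8839,0.3062,0.3536)
R[0][1] = -0.8839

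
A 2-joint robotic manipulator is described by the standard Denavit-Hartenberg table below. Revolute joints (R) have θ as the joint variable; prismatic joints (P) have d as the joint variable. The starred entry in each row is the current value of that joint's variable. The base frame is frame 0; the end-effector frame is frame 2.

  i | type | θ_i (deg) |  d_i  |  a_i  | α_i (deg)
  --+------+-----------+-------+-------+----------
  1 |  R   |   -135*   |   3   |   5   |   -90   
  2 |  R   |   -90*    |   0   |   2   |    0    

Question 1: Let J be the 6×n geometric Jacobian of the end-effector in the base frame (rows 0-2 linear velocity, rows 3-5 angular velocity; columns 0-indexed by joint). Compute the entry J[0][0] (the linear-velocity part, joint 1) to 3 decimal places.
axis z_0 = ẑ; lever o_n−o_0 = (-3.5355,-3.5355,5.0000)
cross product → J_v[:, 0] = (3.5355,-3.5355,0.0000)
J_ω[:, 0] = z_0
entry J[0][0] = 3.5355

3.536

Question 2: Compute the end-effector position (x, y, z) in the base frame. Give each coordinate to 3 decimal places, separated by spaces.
-3.536 -3.536 5.000

after link 1: o_1 = (-3.5355, -3.5355, 3.0000)
after link 2: o_2 = (-3.5355, -3.5355, 5.0000)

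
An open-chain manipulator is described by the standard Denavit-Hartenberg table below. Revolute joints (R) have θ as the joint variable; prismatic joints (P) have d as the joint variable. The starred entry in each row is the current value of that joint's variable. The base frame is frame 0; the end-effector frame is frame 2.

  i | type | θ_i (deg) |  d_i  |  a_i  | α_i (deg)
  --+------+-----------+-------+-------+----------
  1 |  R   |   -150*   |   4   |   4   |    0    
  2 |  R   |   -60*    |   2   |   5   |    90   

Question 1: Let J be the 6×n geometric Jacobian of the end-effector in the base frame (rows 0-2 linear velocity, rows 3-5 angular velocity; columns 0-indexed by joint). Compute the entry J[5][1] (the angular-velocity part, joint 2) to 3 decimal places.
1.000

axis z_1 = (0.0000,0.0000,1.0000); lever o_n−o_1 = (-4.3301,2.5000,2.0000)
cross product → J_v[:, 1] = (-2.5000,-4.3301,0.0000)
J_ω[:, 1] = z_1
entry J[5][1] = 1.0000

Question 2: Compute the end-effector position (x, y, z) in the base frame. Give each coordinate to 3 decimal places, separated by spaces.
-7.794 0.500 6.000

after link 1: o_1 = (-3.4641, -2.0000, 4.0000)
after link 2: o_2 = (-7.7942, 0.5000, 6.0000)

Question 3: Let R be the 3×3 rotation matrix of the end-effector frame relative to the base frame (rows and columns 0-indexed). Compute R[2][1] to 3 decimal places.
End-effector y-axis (col 1 of R) = (-0.0000,-0.0000,1.0000)
R[2][1] = 1.0000

1.000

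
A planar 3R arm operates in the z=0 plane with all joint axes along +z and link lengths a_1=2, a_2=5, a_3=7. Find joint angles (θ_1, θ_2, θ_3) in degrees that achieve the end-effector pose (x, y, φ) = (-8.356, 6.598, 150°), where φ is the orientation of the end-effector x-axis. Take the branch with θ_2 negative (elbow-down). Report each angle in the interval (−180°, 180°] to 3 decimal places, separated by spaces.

-120.014 -134.994 45.008

wrist centre = target − a_3·(cos φ, sin φ) = (-2.2938, 3.0980)
cos θ_2 = (14.8592−2²−5²)/(2·2·5) = -0.7070; θ_2 = -134.9945° (elbow-down)
β = atan2(3.0980,-2.2938) = 126.5170°; ψ = atan2(-3.5359,-1.5352) = -113.4694°
θ_1 = β − ψ = 239.9864°
θ_3 = φ − θ_1 − θ_2 = 45.0081° (wrapped to (-180°,180°])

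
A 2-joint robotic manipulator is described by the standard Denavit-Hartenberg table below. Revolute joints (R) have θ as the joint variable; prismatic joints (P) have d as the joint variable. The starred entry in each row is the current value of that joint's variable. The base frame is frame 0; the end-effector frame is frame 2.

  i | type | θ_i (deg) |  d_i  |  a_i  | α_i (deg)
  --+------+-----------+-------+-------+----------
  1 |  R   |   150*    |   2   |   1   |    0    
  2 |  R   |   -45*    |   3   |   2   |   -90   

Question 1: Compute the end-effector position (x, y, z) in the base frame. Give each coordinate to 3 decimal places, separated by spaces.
-1.384 2.432 5.000

after link 1: o_1 = (-0.8660, 0.5000, 2.0000)
after link 2: o_2 = (-1.3837, 2.4319, 5.0000)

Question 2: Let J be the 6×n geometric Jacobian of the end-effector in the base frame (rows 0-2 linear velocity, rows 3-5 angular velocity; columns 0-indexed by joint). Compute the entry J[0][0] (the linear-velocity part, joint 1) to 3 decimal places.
-2.432

axis z_0 = ẑ; lever o_n−o_0 = (-1.3837,2.4319,5.0000)
cross product → J_v[:, 0] = (-2.4319,-1.3837,0.0000)
J_ω[:, 0] = z_0
entry J[0][0] = -2.4319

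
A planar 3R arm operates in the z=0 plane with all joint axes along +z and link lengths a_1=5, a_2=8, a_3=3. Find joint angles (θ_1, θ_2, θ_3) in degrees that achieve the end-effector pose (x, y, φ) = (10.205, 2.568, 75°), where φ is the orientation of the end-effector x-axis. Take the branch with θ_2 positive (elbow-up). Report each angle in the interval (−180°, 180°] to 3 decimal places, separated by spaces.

-59.995 89.996 44.999

wrist centre = target − a_3·(cos φ, sin φ) = (9.4285, -0.3298)
cos θ_2 = (89.0062−5²−8²)/(2·5·8) = 0.0001; θ_2 = 89.9956° (elbow-up)
β = atan2(-0.3298,9.4285) = -2.0032°; ψ = atan2(8.0000,5.0006) = 57.9914°
θ_1 = β − ψ = -59.9946°
θ_3 = φ − θ_1 − θ_2 = 44.9990° (wrapped to (-180°,180°])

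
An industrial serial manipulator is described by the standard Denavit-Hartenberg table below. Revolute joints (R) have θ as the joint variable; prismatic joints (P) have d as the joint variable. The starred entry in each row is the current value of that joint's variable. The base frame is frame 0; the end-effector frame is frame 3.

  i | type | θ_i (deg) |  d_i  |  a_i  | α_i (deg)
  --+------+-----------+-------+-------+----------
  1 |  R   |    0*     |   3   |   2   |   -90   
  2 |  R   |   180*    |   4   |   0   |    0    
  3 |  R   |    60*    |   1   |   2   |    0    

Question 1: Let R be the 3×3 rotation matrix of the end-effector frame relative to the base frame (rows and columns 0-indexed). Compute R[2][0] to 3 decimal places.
0.866

End-effector x-axis (col 0 of R) = (-0.5000,-0.0000,0.8660)
R[2][0] = 0.8660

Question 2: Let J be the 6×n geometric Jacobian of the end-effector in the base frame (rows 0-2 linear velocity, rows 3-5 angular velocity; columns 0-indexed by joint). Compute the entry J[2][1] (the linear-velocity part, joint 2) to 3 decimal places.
axis z_1 = (0.0000,1.0000,0.0000); lever o_n−o_1 = (-1.0000,5.0000,1.7321)
cross product → J_v[:, 1] = (1.7321,-0.0000,1.0000)
J_ω[:, 1] = z_1
entry J[2][1] = 1.0000

1.000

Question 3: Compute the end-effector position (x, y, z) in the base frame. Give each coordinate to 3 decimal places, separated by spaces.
after link 1: o_1 = (2.0000, 0.0000, 3.0000)
after link 2: o_2 = (2.0000, 4.0000, 3.0000)
after link 3: o_3 = (1.0000, 5.0000, 4.7321)

1.000 5.000 4.732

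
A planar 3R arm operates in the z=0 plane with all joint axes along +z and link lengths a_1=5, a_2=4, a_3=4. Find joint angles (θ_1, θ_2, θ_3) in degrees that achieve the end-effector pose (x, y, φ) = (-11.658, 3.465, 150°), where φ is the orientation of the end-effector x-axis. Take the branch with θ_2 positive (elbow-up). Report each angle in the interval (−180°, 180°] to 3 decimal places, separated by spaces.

150.000 44.996 -44.996

wrist centre = target − a_3·(cos φ, sin φ) = (-8.1939, 1.4650)
cos θ_2 = (69.2862−5²−4²)/(2·5·4) = 0.7072; θ_2 = 44.9961° (elbow-up)
β = atan2(1.4650,-8.1939) = 169.8631°; ψ = atan2(2.8282,7.8286) = 19.8632°
θ_1 = β − ψ = 149.9999°
θ_3 = φ − θ_1 − θ_2 = -44.9960° (wrapped to (-180°,180°])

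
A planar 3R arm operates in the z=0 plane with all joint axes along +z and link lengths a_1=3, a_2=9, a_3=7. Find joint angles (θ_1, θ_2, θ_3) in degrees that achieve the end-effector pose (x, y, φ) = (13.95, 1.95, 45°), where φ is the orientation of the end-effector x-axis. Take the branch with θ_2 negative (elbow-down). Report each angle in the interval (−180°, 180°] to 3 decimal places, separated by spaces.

wrist centre = target − a_3·(cos φ, sin φ) = (9.0003, -2.9997)
cos θ_2 = (90.0030−3²−9²)/(2·3·9) = 0.0001; θ_2 = -89.9968° (elbow-down)
β = atan2(-2.9997,9.0003) = -18.4330°; ψ = atan2(-9.0000,3.0005) = -71.5622°
θ_1 = β − ψ = 53.1291°
θ_3 = φ − θ_1 − θ_2 = 81.8676° (wrapped to (-180°,180°])

53.129 -89.997 81.868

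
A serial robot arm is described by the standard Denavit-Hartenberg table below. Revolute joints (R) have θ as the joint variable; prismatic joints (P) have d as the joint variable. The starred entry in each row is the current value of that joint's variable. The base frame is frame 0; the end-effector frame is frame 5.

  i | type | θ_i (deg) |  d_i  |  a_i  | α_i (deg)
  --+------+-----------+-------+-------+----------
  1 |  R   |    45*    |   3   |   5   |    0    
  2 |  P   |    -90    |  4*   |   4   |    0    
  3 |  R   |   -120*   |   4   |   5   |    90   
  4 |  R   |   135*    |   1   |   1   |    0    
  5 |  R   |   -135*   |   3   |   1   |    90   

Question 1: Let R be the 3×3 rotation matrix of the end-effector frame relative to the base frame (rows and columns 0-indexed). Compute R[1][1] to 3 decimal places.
0.966

End-effector y-axis (col 1 of R) = (-0.2588,0.9659,0.0000)
R[1][1] = 0.9659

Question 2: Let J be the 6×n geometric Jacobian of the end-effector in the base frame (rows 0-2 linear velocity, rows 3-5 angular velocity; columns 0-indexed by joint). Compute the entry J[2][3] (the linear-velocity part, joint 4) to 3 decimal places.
0.293

axis z_3 = (-0.2588,0.9659,0.0000); lever o_n−o_3 = (-1.3182,3.7879,0.7071)
cross product → J_v[:, 3] = (0.6830,0.1830,0.2929)
J_ω[:, 3] = z_3
entry J[2][3] = 0.2929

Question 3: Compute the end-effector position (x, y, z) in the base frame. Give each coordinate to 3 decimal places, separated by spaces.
0.216 3.201 11.707

after link 1: o_1 = (3.5355, 3.5355, 3.0000)
after link 2: o_2 = (6.3640, 0.7071, 7.0000)
after link 3: o_3 = (1.5343, -0.5870, 11.0000)
after link 4: o_4 = (1.9585, 0.5620, 11.7071)
after link 5: o_5 = (0.2161, 3.2009, 11.7071)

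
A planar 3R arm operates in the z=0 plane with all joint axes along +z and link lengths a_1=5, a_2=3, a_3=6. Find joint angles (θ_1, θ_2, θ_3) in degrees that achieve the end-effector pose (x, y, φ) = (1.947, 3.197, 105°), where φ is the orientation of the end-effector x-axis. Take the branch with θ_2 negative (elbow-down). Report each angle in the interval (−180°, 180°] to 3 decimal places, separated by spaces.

wrist centre = target − a_3·(cos φ, sin φ) = (3.4999, -2.5986)
cos θ_2 = (19.0019−5²−3²)/(2·5·3) = -0.4999; θ_2 = -119.9958° (elbow-down)
β = atan2(-2.5986,3.4999) = -36.5925°; ψ = atan2(-2.5982,3.5002) = -36.5864°
θ_1 = β − ψ = -0.0061°
θ_3 = φ − θ_1 − θ_2 = -134.9981° (wrapped to (-180°,180°])

-0.006 -119.996 -134.998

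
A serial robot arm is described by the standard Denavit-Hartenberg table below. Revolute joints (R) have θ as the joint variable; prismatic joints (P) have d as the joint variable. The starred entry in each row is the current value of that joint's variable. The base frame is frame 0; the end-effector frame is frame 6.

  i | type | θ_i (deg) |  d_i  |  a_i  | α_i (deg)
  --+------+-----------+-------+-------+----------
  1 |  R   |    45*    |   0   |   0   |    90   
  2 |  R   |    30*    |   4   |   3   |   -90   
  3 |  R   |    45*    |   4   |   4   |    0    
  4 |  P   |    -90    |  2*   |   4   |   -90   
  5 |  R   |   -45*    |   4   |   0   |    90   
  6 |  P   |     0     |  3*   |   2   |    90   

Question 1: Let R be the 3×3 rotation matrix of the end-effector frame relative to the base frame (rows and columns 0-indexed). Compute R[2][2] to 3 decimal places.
End-effector z-axis (col 2 of R) = (0.0670,-0.9330,-0.3536)
R[2][2] = -0.3536

-0.354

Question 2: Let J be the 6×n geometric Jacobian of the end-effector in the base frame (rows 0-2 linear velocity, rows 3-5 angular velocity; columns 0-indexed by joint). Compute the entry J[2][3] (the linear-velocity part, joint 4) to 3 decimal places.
0.866

prismatic axis z_3 = (-0.3536,-0.3536,0.8660)
J_v[:, 3] = z_3; J_ω[:, 3] = (0,0,0)
entry J[2][3] = 0.8660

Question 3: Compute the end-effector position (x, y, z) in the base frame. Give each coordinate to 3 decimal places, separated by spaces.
after link 1: o_1 = (0.0000, 0.0000, 0.0000)
after link 2: o_2 = (4.6655, -0.9913, 1.5000)
after link 3: o_3 = (2.9834, 1.3265, 6.3783)
after link 4: o_4 = (6.0083, 0.3515, 9.5246)
after link 5: o_5 = (5.7404, 4.0835, 10.9388)
after link 6: o_6 = (3.8306, 2.8809, 13.7507)

3.831 2.881 13.751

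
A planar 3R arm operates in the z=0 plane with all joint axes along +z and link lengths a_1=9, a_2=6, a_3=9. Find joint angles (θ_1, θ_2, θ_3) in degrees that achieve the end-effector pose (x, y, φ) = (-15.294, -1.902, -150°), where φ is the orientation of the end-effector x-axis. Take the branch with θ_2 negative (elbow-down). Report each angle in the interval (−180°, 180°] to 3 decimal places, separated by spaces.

wrist centre = target − a_3·(cos φ, sin φ) = (-7.4998, 2.5980)
cos θ_2 = (62.9962−9²−6²)/(2·9·6) = -0.5000; θ_2 = -120.0023° (elbow-down)
β = atan2(2.5980,-7.4998) = 160.8934°; ψ = atan2(-5.1960,5.9998) = -40.8937°
θ_1 = β − ψ = 201.7871°
θ_3 = φ − θ_1 − θ_2 = 128.2152° (wrapped to (-180°,180°])

-158.213 -120.002 128.215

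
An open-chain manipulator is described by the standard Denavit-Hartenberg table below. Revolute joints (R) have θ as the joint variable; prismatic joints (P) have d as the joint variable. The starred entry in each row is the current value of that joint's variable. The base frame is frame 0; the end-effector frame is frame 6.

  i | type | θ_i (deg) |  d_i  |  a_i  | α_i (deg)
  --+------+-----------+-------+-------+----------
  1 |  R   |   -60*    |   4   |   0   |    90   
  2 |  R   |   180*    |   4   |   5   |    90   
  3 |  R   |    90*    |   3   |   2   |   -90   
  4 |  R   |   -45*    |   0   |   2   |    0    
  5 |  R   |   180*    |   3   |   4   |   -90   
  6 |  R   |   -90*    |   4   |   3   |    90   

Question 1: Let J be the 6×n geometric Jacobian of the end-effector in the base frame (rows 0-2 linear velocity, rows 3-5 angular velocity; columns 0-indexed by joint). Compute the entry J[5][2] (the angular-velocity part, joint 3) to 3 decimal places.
1.000

axis z_2 = (0.0000,-0.0000,1.0000); lever o_n−o_2 = (4.9422,-4.0748,4.4142)
cross product → J_v[:, 2] = (4.0748,4.9422,0.0000)
J_ω[:, 2] = z_2
entry J[5][2] = 1.0000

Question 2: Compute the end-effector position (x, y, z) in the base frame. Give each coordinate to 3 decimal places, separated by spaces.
after link 1: o_1 = (0.0000, 0.0000, 4.0000)
after link 2: o_2 = (-5.9641, 2.3301, 4.0000)
after link 3: o_3 = (-7.6962, 1.3301, 7.0000)
after link 4: o_4 = (-8.9209, 0.6230, 8.4142)
after link 5: o_5 = (-4.9714, -0.5608, 5.5858)
after link 6: o_6 = (-1.0219, -1.7447, 8.4142)

-1.022 -1.745 8.414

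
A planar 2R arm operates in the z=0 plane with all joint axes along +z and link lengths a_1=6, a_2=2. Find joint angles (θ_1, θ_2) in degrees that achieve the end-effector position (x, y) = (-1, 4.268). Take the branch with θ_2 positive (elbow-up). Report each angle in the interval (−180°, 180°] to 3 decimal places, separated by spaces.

cos θ_2 = (19.2158−6²−2²)/(2·6·2) = -0.8660; θ_2 = 149.9979° (elbow-up)
β = atan2(4.2680,-1.0000) = 103.1866°; ψ = atan2(1.0001,4.2680) = 13.1875°
θ_1 = β − ψ = 89.9992°

89.999 149.998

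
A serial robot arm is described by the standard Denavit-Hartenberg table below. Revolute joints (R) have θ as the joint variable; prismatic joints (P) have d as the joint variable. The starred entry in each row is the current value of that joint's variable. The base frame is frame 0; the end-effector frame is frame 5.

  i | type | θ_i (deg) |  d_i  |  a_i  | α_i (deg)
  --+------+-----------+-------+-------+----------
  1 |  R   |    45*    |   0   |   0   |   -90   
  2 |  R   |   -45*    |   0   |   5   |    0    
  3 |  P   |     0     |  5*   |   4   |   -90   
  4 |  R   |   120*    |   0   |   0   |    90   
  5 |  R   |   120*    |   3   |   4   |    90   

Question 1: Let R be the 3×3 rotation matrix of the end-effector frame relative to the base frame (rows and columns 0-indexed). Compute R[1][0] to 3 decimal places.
0.864

End-effector x-axis (col 0 of R) = (0.2518,0.8642,-0.4356)
R[1][0] = 0.8642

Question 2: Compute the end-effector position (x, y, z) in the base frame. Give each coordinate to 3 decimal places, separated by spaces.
4.331 11.731 6.459

after link 1: o_1 = (0.0000, 0.0000, 0.0000)
after link 2: o_2 = (2.5000, 2.5000, 3.5355)
after link 3: o_3 = (0.9645, 8.0355, 6.3640)
after link 4: o_4 = (0.9645, 8.0355, 6.3640)
after link 5: o_5 = (4.3315, 11.7307, 6.4587)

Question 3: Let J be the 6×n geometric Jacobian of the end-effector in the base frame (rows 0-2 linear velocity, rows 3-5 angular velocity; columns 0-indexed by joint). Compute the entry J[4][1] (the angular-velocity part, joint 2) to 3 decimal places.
0.707

axis z_1 = (-0.7071,0.7071,0.0000); lever o_n−o_1 = (4.3315,11.7307,6.4587)
cross product → J_v[:, 1] = (4.5670,4.5670,-11.3577)
J_ω[:, 1] = z_1
entry J[4][1] = 0.7071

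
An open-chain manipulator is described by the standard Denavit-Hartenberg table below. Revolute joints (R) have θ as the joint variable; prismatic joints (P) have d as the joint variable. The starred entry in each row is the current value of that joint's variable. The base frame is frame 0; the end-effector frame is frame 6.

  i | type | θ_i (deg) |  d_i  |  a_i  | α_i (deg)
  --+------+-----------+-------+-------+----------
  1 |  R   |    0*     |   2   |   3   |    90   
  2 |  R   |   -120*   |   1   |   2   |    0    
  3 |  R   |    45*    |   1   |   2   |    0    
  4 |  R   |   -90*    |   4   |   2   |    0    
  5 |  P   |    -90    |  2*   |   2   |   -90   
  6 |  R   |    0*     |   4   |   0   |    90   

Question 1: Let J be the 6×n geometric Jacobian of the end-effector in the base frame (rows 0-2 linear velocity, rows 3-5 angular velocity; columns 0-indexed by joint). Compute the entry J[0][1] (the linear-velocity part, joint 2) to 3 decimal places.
axis z_1 = (0.0000,-1.0000,0.0000); lever o_n−o_1 = (-6.7956,-8.0000,-3.2850)
cross product → J_v[:, 1] = (3.2850,-0.0000,-6.7956)
J_ω[:, 1] = z_1
entry J[0][1] = 3.2850

3.285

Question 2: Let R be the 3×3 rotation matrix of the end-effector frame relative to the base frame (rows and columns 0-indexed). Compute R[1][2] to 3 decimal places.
-1.000

End-effector z-axis (col 2 of R) = (0.0000,-1.0000,0.0000)
R[1][2] = -1.0000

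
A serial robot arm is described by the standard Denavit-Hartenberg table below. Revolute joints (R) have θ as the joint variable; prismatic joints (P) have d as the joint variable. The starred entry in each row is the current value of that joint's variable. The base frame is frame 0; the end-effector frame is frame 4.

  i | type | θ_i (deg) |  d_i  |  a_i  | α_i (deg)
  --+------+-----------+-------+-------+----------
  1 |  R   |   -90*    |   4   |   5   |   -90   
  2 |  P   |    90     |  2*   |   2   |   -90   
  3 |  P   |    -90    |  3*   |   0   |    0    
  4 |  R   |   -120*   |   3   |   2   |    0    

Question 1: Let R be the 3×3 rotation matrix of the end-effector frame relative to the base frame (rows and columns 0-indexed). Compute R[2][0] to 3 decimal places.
0.866

End-effector x-axis (col 0 of R) = (-0.5000,0.0000,0.8660)
R[2][0] = 0.8660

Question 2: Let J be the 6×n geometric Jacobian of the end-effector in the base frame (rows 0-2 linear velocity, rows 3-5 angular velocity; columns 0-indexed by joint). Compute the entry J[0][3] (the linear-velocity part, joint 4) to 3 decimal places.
1.732

axis z_3 = (0.0000,1.0000,-0.0000); lever o_n−o_3 = (-1.0000,3.0000,1.7321)
cross product → J_v[:, 3] = (1.7321,0.0000,1.0000)
J_ω[:, 3] = z_3
entry J[0][3] = 1.7321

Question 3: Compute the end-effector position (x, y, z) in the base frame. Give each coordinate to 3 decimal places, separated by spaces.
1.000 1.000 3.732

after link 1: o_1 = (0.0000, -5.0000, 4.0000)
after link 2: o_2 = (2.0000, -5.0000, 2.0000)
after link 3: o_3 = (2.0000, -2.0000, 2.0000)
after link 4: o_4 = (1.0000, 1.0000, 3.7321)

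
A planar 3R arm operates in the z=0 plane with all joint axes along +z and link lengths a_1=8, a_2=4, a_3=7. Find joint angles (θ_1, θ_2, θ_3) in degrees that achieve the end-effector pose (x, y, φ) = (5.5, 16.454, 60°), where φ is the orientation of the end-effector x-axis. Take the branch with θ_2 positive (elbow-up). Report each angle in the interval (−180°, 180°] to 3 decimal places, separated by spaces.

wrist centre = target − a_3·(cos φ, sin φ) = (2.0000, 10.3918)
cos θ_2 = (111.9900−8²−4²)/(2·8·4) = 0.4998; θ_2 = 60.0104° (elbow-up)
β = atan2(10.3918,2.0000) = 79.1061°; ψ = atan2(3.4645,9.9994) = 19.1096°
θ_1 = β − ψ = 59.9965°
θ_3 = φ − θ_1 − θ_2 = -60.0069° (wrapped to (-180°,180°])

59.997 60.010 -60.007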